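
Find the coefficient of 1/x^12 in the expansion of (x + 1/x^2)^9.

General term: C(9,j)·(x)^j·(1/x^2)^(9-j), with x-exponent 1j − 2(9−j) = 3j − 18.
Set 3j − 18 = -12: j = 2.
C(9,2) = 36; 1^2 = 1; 1^7 = 1.
Coefficient = 36 · 1 · 1 = 36.

36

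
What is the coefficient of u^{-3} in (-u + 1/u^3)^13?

-715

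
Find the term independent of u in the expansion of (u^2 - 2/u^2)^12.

59136

General term: C(12,j)·(u^2)^j·(-2/u^2)^(12-j), with u-exponent 2j − 2(12−j) = 4j − 24.
Set 4j − 24 = 0: j = 6.
C(12,6) = 924; 1^6 = 1; (-2)^6 = 64.
Coefficient = 924 · 1 · 64 = 59136.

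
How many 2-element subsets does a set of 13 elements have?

78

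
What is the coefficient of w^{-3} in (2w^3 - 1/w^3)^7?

General term: C(7,j)·(2w^3)^j·(-1/w^3)^(7-j), with w-exponent 3j − 3(7−j) = 6j − 21.
Set 6j − 21 = -3: j = 3.
C(7,3) = 35; 2^3 = 8; (-1)^4 = 1.
Coefficient = 35 · 8 · 1 = 280.

280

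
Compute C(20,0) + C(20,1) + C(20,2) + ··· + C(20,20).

1048576

Setting x = 1 in (1+x)^20 gives Σ C(20,j) = 2^20 = 1048576.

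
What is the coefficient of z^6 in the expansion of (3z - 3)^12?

491051484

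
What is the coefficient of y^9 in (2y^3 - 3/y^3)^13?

-80061696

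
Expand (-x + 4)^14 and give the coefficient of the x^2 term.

The general term is C(14,j)·(-x)^j·(4)^(14-j); the x^2 term has j = 2.
C(14,2) = 91.
Coefficient = C(14,2) · 4^12 = 91 · 16777216 = 1526726656.

1526726656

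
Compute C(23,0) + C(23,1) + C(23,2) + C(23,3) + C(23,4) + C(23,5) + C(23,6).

1 + 23 + 253 + 1771 + 8855 + 33649 + 100947 = 145499.

145499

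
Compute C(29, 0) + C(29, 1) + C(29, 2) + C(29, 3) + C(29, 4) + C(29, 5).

1 + 29 + 406 + 3654 + 23751 + 118755 = 146596.

146596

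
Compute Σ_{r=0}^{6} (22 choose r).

110056

1 + 22 + 231 + 1540 + 7315 + 26334 + 74613 = 110056.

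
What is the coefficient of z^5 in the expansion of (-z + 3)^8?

The general term is C(8,j)·(-z)^j·(3)^(8-j); the z^5 term has j = 5.
C(8,5) = 56.
Coefficient = C(8,5) · (-1)^5 · 3^3 = 56 · (-1) · 27 = -1512.

-1512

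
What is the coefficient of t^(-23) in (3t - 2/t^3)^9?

General term: C(9,j)·(3t)^j·(-2/t^3)^(9-j), with t-exponent 1j − 3(9−j) = 4j − 27.
Set 4j − 27 = -23: j = 1.
C(9,1) = 9; 3^1 = 3; (-2)^8 = 256.
Coefficient = 9 · 3 · 256 = 6912.

6912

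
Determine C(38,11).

1203322288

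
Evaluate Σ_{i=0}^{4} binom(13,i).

1093

1 + 13 + 78 + 286 + 715 = 1093.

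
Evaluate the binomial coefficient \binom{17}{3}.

C(17,3) = (17·16·15) / 3! = 4080 / 6 = 680.

680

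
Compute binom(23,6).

C(23,6) = (23·22·21·20·19·18) / 6! = 72681840 / 720 = 100947.

100947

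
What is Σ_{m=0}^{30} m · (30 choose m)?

Differentiating (1+x)^30 and setting x=1: Σ m·C(30,m) = 30·2^29 = 16106127360.

16106127360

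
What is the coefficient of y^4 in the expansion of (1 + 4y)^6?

The general term is C(6,j)·(1)^j·(4y)^(6-j); the y^4 term has j = 2.
C(6,2) = 15.
Coefficient = C(6,2) · 4^4 = 15 · 256 = 3840.

3840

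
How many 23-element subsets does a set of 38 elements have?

C(38,23) = C(38,15) by symmetry.
C(38,15) = (38·37·36·35·34·33·32·31·30·29·28·27·26·25·24) / 15! = 20231404874494894080000 / 1307674368000 = 15471286560.

15471286560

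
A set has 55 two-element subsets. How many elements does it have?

11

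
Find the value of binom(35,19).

4059928950

C(35,19) = C(35,16) by symmetry.
C(35,16) = (35·34·33·32·31·30·29·28·27·26·25·24·23·22·21·20) / 16! = 84945040381058457600000 / 20922789888000 = 4059928950.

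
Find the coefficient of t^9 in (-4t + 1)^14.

The general term is C(14,j)·(-4t)^j·(1)^(14-j); the t^9 term has j = 9.
C(14,9) = 2002.
Coefficient = C(14,9) · (-4)^9 = 2002 · (-262144) = -524812288.

-524812288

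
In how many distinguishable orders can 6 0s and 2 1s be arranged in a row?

Choose positions for the 0s: C(8,6) = 28.

28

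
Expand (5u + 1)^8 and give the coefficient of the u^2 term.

700

The general term is C(8,j)·(5u)^j·(1)^(8-j); the u^2 term has j = 2.
C(8,2) = 28.
Coefficient = C(8,2) · 5^2 = 28 · 25 = 700.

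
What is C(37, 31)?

C(37,31) = C(37,6) by symmetry.
C(37,6) = (37·36·35·34·33·32) / 6! = 1673844480 / 720 = 2324784.

2324784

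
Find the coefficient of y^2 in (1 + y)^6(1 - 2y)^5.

-5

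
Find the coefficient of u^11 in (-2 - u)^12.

24

The general term is C(12,j)·(-2)^j·(-u)^(12-j); the u^11 term has j = 1.
C(12,1) = 12.
Coefficient = C(12,1) · (-2)^1 · (-1)^11 = 12 · (-2) · (-1) = 24.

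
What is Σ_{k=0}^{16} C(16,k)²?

601080390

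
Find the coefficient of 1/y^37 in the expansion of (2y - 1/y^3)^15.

-420

General term: C(15,j)·(2y)^j·(-1/y^3)^(15-j), with y-exponent 1j − 3(15−j) = 4j − 45.
Set 4j − 45 = -37: j = 2.
C(15,2) = 105; 2^2 = 4; (-1)^13 = -1.
Coefficient = 105 · 4 · (-1) = -420.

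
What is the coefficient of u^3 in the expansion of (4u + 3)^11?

The general term is C(11,j)·(4u)^j·(3)^(11-j); the u^3 term has j = 3.
C(11,3) = 165.
Coefficient = C(11,3) · 4^3 · 3^8 = 165 · 64 · 6561 = 69284160.

69284160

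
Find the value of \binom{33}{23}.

92561040

C(33,23) = C(33,10) by symmetry.
C(33,10) = (33·32·31·30·29·28·27·26·25·24) / 10! = 335885501952000 / 3628800 = 92561040.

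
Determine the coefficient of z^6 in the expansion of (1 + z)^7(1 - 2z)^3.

Coefficient of z^6 = Σ_{j} C(7,j)·1^j·C(3,6-j)·(-2)^(6-j) for j from 3 to 6.
= (-280) + 420 + (-126) + 7 = 21.

21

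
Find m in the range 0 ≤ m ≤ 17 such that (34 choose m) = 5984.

3

C(34,m) increases on 0 ≤ m ≤ 17. C(34,2) = 561 and C(34,3) = 5984, so m = 3.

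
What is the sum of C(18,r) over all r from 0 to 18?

262144

Setting x = 1 in (1+x)^18 gives Σ C(18,r) = 2^18 = 262144.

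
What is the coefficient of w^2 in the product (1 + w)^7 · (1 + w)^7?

91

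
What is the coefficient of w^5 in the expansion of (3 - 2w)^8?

-48384

The general term is C(8,j)·(3)^j·(-2w)^(8-j); the w^5 term has j = 3.
C(8,3) = 56.
Coefficient = C(8,3) · 3^3 · (-2)^5 = 56 · 27 · (-32) = -48384.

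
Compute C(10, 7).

120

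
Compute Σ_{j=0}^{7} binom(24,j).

1 + 24 + 276 + 2024 + 10626 + 42504 + 134596 + 346104 = 536155.

536155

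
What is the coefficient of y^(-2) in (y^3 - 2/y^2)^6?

General term: C(6,j)·(y^3)^j·(-2/y^2)^(6-j), with y-exponent 3j − 2(6−j) = 5j − 12.
Set 5j − 12 = -2: j = 2.
C(6,2) = 15; 1^2 = 1; (-2)^4 = 16.
Coefficient = 15 · 1 · 16 = 240.

240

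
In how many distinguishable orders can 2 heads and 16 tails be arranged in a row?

153

Choose positions for the heads: C(18,2) = 153.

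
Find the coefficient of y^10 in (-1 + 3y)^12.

The general term is C(12,j)·(-1)^j·(3y)^(12-j); the y^10 term has j = 2.
C(12,2) = 66.
Coefficient = C(12,2) · 3^10 = 66 · 59049 = 3897234.

3897234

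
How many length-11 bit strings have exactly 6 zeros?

462

Choose the 6 positions: C(11,6) = 462.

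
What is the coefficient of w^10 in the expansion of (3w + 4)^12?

62355744

The general term is C(12,j)·(3w)^j·(4)^(12-j); the w^10 term has j = 10.
C(12,10) = 66.
Coefficient = C(12,10) · 3^10 · 4^2 = 66 · 59049 · 16 = 62355744.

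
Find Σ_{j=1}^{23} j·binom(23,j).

96468992

Differentiating (1+x)^23 and setting x=1: Σ j·C(23,j) = 23·2^22 = 96468992.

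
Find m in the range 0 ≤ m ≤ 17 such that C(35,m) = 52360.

C(35,m) increases on 0 ≤ m ≤ 17. C(35,3) = 6545 and C(35,4) = 52360, so m = 4.

4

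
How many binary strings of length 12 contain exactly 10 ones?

Choose the 10 positions: C(12,10) = 66.

66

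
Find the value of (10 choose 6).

210

C(10,6) = C(10,4) by symmetry.
C(10,4) = (10·9·8·7) / 4! = 5040 / 24 = 210.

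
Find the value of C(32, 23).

28048800

C(32,23) = C(32,9) by symmetry.
C(32,9) = (32·31·30·29·28·27·26·25·24) / 9! = 10178348544000 / 362880 = 28048800.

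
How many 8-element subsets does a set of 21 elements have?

203490

C(21,8) = (21·20·19·18·17·16·15·14) / 8! = 8204716800 / 40320 = 203490.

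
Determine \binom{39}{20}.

C(39,20) = C(39,19) by symmetry.
C(39,19) = (39·38·37·36·35·34·33·32·31·30·29·28·27·26·25·24·23·22·21) / 19! = 8384177419658927035269120000 / 121645100408832000 = 68923264410.

68923264410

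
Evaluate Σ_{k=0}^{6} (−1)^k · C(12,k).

The partial alternating sum Σ_{k=0}^{6} (−1)^k C(12,k) = (−1)^6 C(11,6) = 462.

462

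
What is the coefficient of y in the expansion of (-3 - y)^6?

1458

The general term is C(6,j)·(-3)^j·(-y)^(6-j); the y^1 term has j = 5.
C(6,5) = 6.
Coefficient = C(6,5) · (-3)^5 · (-1)^1 = 6 · (-243) · (-1) = 1458.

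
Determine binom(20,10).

C(20,10) = (20·19·18·17·16·15·14·13·12·11) / 10! = 670442572800 / 3628800 = 184756.

184756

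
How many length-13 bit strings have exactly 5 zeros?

1287

Choose the 5 positions: C(13,5) = 1287.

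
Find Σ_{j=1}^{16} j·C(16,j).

524288

Since j·C(16,j) = 16·C(15,j−1), the sum is 16·2^15 = 16·32768 = 524288.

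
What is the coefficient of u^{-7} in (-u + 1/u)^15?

General term: C(15,j)·(-u)^j·(1/u)^(15-j), with u-exponent 1j − 1(15−j) = 2j − 15.
Set 2j − 15 = -7: j = 4.
C(15,4) = 1365; (-1)^4 = 1; 1^11 = 1.
Coefficient = 1365 · 1 · 1 = 1365.

1365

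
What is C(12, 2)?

66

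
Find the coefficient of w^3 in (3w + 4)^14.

41221619712

The general term is C(14,j)·(3w)^j·(4)^(14-j); the w^3 term has j = 3.
C(14,3) = 364.
Coefficient = C(14,3) · 3^3 · 4^11 = 364 · 27 · 4194304 = 41221619712.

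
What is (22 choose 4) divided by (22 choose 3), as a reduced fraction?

C(n,k+1)/C(n,k) = (n−k)/(k+1) = (22−3)/(3+1) = 19/4.

19/4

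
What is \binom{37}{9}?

124403620

C(37,9) = (37·36·35·34·33·32·31·30·29) / 9! = 45143585625600 / 362880 = 124403620.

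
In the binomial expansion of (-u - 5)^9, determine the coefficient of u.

The general term is C(9,j)·(-u)^j·(-5)^(9-j); the u^1 term has j = 1.
C(9,1) = 9.
Coefficient = C(9,1) · (-1)^1 · (-5)^8 = 9 · (-1) · 390625 = -3515625.

-3515625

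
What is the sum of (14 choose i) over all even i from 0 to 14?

Even-i terms of row 14 sum to 2^13 = 8192.

8192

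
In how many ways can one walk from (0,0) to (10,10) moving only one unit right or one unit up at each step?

184756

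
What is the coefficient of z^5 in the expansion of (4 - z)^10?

-258048

The general term is C(10,j)·(4)^j·(-z)^(10-j); the z^5 term has j = 5.
C(10,5) = 252.
Coefficient = C(10,5) · 4^5 · (-1)^5 = 252 · 1024 · (-1) = -258048.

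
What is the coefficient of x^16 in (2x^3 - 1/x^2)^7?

General term: C(7,j)·(2x^3)^j·(-1/x^2)^(7-j), with x-exponent 3j − 2(7−j) = 5j − 14.
Set 5j − 14 = 16: j = 6.
C(7,6) = 7; 2^6 = 64; (-1)^1 = -1.
Coefficient = 7 · 64 · (-1) = -448.

-448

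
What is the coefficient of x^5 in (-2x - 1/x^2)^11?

-28160

General term: C(11,j)·(-2x)^j·(-1/x^2)^(11-j), with x-exponent 1j − 2(11−j) = 3j − 22.
Set 3j − 22 = 5: j = 9.
C(11,9) = 55; (-2)^9 = -512; (-1)^2 = 1.
Coefficient = 55 · (-512) · 1 = -28160.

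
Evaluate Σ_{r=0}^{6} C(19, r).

43796

1 + 19 + 171 + 969 + 3876 + 11628 + 27132 = 43796.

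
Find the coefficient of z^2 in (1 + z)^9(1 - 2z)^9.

Coefficient of z^2 = Σ_{j} C(9,j)·1^j·C(9,2-j)·(-2)^(2-j) for j from 0 to 2.
= 144 + (-162) + 36 = 18.

18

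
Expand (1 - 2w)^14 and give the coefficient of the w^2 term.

The general term is C(14,j)·(1)^j·(-2w)^(14-j); the w^2 term has j = 12.
C(14,12) = 91.
Coefficient = C(14,12) · (-2)^2 = 91 · 4 = 364.

364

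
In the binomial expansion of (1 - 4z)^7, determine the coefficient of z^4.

8960

The general term is C(7,j)·(1)^j·(-4z)^(7-j); the z^4 term has j = 3.
C(7,3) = 35.
Coefficient = C(7,3) · (-4)^4 = 35 · 256 = 8960.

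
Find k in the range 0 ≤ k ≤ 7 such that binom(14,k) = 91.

2

C(14,k) increases on 0 ≤ k ≤ 7. C(14,1) = 14 and C(14,2) = 91, so k = 2.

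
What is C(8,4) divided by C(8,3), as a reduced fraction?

C(n,k+1)/C(n,k) = (n−k)/(k+1) = (8−3)/(3+1) = 5/4.

5/4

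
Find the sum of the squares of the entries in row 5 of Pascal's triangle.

Σ C(5,i)² is the coefficient of x^5 in (1+x)^5(1+x)^5 = (1+x)^10, i.e. C(10,5) = 252.

252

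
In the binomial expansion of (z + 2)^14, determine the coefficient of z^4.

The general term is C(14,j)·(z)^j·(2)^(14-j); the z^4 term has j = 4.
C(14,4) = 1001.
Coefficient = C(14,4) · 2^10 = 1001 · 1024 = 1025024.

1025024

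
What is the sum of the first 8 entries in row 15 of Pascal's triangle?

16384

1 + 15 + 105 + 455 + 1365 + 3003 + 5005 + 6435 = 16384.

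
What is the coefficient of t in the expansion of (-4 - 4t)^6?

24576

The general term is C(6,j)·(-4)^j·(-4t)^(6-j); the t^1 term has j = 5.
C(6,5) = 6.
Coefficient = C(6,5) · (-4)^5 · (-4)^1 = 6 · (-1024) · (-4) = 24576.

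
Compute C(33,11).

C(33,11) = (33·32·31·30·29·28·27·26·25·24·23) / 11! = 7725366544896000 / 39916800 = 193536720.

193536720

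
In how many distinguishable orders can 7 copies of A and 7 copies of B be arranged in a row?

3432

Choose positions for the A's: C(14,7) = 3432.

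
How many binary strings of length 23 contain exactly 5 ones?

33649

Choose the 5 positions: C(23,5) = 33649.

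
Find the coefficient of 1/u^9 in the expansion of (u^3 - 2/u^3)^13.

General term: C(13,j)·(u^3)^j·(-2/u^3)^(13-j), with u-exponent 3j − 3(13−j) = 6j − 39.
Set 6j − 39 = -9: j = 5.
C(13,5) = 1287; 1^5 = 1; (-2)^8 = 256.
Coefficient = 1287 · 1 · 256 = 329472.

329472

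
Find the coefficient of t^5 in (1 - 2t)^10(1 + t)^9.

Coefficient of t^5 = Σ_{j} C(10,j)·(-2)^j·C(9,5-j)·1^(5-j) for j from 0 to 5.
= 126 + (-2520) + 15120 + (-34560) + 30240 + (-8064) = 342.

342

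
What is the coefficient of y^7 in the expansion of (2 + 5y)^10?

75000000

The general term is C(10,j)·(2)^j·(5y)^(10-j); the y^7 term has j = 3.
C(10,3) = 120.
Coefficient = C(10,3) · 2^3 · 5^7 = 120 · 8 · 78125 = 75000000.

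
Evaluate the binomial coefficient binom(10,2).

45

C(10,2) = (10·9) / 2! = 90 / 2 = 45.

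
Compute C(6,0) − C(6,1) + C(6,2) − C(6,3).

-10

The partial alternating sum Σ_{k=0}^{3} (−1)^k C(6,k) = (−1)^3 C(5,3) = -10.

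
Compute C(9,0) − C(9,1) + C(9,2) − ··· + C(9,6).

The partial alternating sum Σ_{k=0}^{6} (−1)^k C(9,k) = (−1)^6 C(8,6) = 28.

28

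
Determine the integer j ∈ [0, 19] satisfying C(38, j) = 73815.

4

C(38,j) increases on 0 ≤ j ≤ 19. C(38,3) = 8436 and C(38,4) = 73815, so j = 4.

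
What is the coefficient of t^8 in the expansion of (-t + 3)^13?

The general term is C(13,j)·(-t)^j·(3)^(13-j); the t^8 term has j = 8.
C(13,8) = 1287.
Coefficient = C(13,8) · 3^5 = 1287 · 243 = 312741.

312741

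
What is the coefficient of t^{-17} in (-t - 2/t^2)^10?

General term: C(10,j)·(-t)^j·(-2/t^2)^(10-j), with t-exponent 1j − 2(10−j) = 3j − 20.
Set 3j − 20 = -17: j = 1.
C(10,1) = 10; (-1)^1 = -1; (-2)^9 = -512.
Coefficient = 10 · (-1) · (-512) = 5120.

5120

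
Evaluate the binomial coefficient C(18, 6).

18564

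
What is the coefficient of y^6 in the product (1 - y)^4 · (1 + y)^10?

Coefficient of y^6 = Σ_{j} C(4,j)·(-1)^j·C(10,6-j)·1^(6-j) for j from 0 to 4.
= 210 + (-1008) + 1260 + (-480) + 45 = 27.

27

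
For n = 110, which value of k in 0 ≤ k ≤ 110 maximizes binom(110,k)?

55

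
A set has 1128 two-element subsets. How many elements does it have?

n(n−1)/2 = 1128 ⇒ n(n−1) = 2256. Since 48·47 = 2256, n = 48.

48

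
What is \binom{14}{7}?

C(14,7) = (14·13·12·11·10·9·8) / 7! = 17297280 / 5040 = 3432.

3432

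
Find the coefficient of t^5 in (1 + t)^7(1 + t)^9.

(1 + t)^7(1 + t)^9 = (1 + t)^16, so the coefficient of t^5 is C(16,5)·1^5 = 4368·1 = 4368.

4368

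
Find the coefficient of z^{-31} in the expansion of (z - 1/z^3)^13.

-78

General term: C(13,j)·(z)^j·(-1/z^3)^(13-j), with z-exponent 1j − 3(13−j) = 4j − 39.
Set 4j − 39 = -31: j = 2.
C(13,2) = 78; 1^2 = 1; (-1)^11 = -1.
Coefficient = 78 · 1 · (-1) = -78.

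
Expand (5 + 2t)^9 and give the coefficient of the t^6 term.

672000

The general term is C(9,j)·(5)^j·(2t)^(9-j); the t^6 term has j = 3.
C(9,3) = 84.
Coefficient = C(9,3) · 5^3 · 2^6 = 84 · 125 · 64 = 672000.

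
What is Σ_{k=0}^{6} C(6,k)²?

By Vandermonde's identity, Σ C(6,k)² = C(12,6) = 924.

924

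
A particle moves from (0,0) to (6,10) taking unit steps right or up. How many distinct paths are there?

Each path is a sequence of 16 steps with 6 rights: C(16,6) = 8008.

8008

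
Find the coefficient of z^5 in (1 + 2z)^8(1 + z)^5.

Coefficient of z^5 = Σ_{j} C(8,j)·2^j·C(5,5-j)·1^(5-j) for j from 0 to 5.
= 1 + 80 + 1120 + 4480 + 5600 + 1792 = 13073.

13073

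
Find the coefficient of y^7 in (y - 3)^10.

-3240

The general term is C(10,j)·(y)^j·(-3)^(10-j); the y^7 term has j = 7.
C(10,7) = 120.
Coefficient = C(10,7) · (-3)^3 = 120 · (-27) = -3240.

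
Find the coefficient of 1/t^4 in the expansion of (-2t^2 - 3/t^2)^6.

4860

General term: C(6,j)·(-2t^2)^j·(-3/t^2)^(6-j), with t-exponent 2j − 2(6−j) = 4j − 12.
Set 4j − 12 = -4: j = 2.
C(6,2) = 15; (-2)^2 = 4; (-3)^4 = 81.
Coefficient = 15 · 4 · 81 = 4860.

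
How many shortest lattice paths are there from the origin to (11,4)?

Each path is a sequence of 15 steps with 11 rights: C(15,11) = 1365.

1365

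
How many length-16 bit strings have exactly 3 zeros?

560

Choose the 3 positions: C(16,3) = 560.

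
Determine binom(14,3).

C(14,3) = (14·13·12) / 3! = 2184 / 6 = 364.

364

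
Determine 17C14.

680

C(17,14) = C(17,3) by symmetry.
C(17,3) = (17·16·15) / 3! = 4080 / 6 = 680.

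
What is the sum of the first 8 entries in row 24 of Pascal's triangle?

1 + 24 + 276 + 2024 + 10626 + 42504 + 134596 + 346104 = 536155.

536155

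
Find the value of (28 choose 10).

13123110

C(28,10) = (28·27·26·25·24·23·22·21·20·19) / 10! = 47621141568000 / 3628800 = 13123110.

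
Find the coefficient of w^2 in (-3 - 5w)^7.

The general term is C(7,j)·(-3)^j·(-5w)^(7-j); the w^2 term has j = 5.
C(7,5) = 21.
Coefficient = C(7,5) · (-3)^5 · (-5)^2 = 21 · (-243) · 25 = -127575.

-127575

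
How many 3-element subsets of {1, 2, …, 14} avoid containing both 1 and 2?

All 3-subsets: C(14,3) = 364. Those containing both fixed elements: C(12,1) = 12.
364 − 12 = 352.

352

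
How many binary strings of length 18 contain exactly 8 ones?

Choose the 8 positions: C(18,8) = 43758.

43758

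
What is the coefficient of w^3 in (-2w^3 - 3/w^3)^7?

General term: C(7,j)·(-2w^3)^j·(-3/w^3)^(7-j), with w-exponent 3j − 3(7−j) = 6j − 21.
Set 6j − 21 = 3: j = 4.
C(7,4) = 35; (-2)^4 = 16; (-3)^3 = -27.
Coefficient = 35 · 16 · (-27) = -15120.

-15120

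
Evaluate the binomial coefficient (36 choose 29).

8347680

C(36,29) = C(36,7) by symmetry.
C(36,7) = (36·35·34·33·32·31·30) / 7! = 42072307200 / 5040 = 8347680.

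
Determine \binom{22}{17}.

C(22,17) = C(22,5) by symmetry.
C(22,5) = (22·21·20·19·18) / 5! = 3160080 / 120 = 26334.

26334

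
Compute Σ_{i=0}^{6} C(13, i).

1 + 13 + 78 + 286 + 715 + 1287 + 1716 = 4096.

4096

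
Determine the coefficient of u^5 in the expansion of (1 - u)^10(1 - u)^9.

Coefficient of u^5 = Σ_{j} C(10,j)·(-1)^j·C(9,5-j)·(-1)^(5-j) for j from 0 to 5.
= (-126) + (-1260) + (-3780) + (-4320) + (-1890) + (-252) = -11628.

-11628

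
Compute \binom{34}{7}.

C(34,7) = (34·33·32·31·30·29·28) / 7! = 27113264640 / 5040 = 5379616.

5379616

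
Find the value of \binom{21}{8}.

203490

C(21,8) = (21·20·19·18·17·16·15·14) / 8! = 8204716800 / 40320 = 203490.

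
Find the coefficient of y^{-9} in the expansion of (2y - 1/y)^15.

General term: C(15,j)·(2y)^j·(-1/y)^(15-j), with y-exponent 1j − 1(15−j) = 2j − 15.
Set 2j − 15 = -9: j = 3.
C(15,3) = 455; 2^3 = 8; (-1)^12 = 1.
Coefficient = 455 · 8 · 1 = 3640.

3640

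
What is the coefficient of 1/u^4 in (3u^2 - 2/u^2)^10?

1088640

General term: C(10,j)·(3u^2)^j·(-2/u^2)^(10-j), with u-exponent 2j − 2(10−j) = 4j − 20.
Set 4j − 20 = -4: j = 4.
C(10,4) = 210; 3^4 = 81; (-2)^6 = 64.
Coefficient = 210 · 81 · 64 = 1088640.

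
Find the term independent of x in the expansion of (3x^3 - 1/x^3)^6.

General term: C(6,j)·(3x^3)^j·(-1/x^3)^(6-j), with x-exponent 3j − 3(6−j) = 6j − 18.
Set 6j − 18 = 0: j = 3.
C(6,3) = 20; 3^3 = 27; (-1)^3 = -1.
Coefficient = 20 · 27 · (-1) = -540.

-540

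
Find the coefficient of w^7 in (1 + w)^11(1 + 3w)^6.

Coefficient of w^7 = Σ_{j} C(11,j)·1^j·C(6,7-j)·3^(7-j) for j from 1 to 7.
= 8019 + 80190 + 200475 + 178200 + 62370 + 8316 + 330 = 537900.

537900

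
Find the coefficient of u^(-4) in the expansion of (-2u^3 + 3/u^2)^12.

General term: C(12,j)·(-2u^3)^j·(3/u^2)^(12-j), with u-exponent 3j − 2(12−j) = 5j − 24.
Set 5j − 24 = -4: j = 4.
C(12,4) = 495; (-2)^4 = 16; 3^8 = 6561.
Coefficient = 495 · 16 · 6561 = 51963120.

51963120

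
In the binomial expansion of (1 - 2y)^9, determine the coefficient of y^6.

5376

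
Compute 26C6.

230230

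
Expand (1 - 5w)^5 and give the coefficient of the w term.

-25

The general term is C(5,j)·(1)^j·(-5w)^(5-j); the w^1 term has j = 4.
C(5,4) = 5.
Coefficient = C(5,4) · (-5)^1 = 5 · (-5) = -25.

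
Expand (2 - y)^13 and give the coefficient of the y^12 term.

26

The general term is C(13,j)·(2)^j·(-y)^(13-j); the y^12 term has j = 1.
C(13,1) = 13.
Coefficient = C(13,1) · 2^1 = 13 · 2 = 26.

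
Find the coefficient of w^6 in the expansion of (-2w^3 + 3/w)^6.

-4320

General term: C(6,j)·(-2w^3)^j·(3/w)^(6-j), with w-exponent 3j − 1(6−j) = 4j − 6.
Set 4j − 6 = 6: j = 3.
C(6,3) = 20; (-2)^3 = -8; 3^3 = 27.
Coefficient = 20 · (-8) · 27 = -4320.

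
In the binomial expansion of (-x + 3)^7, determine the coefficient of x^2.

5103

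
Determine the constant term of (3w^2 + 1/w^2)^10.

61236

General term: C(10,j)·(3w^2)^j·(1/w^2)^(10-j), with w-exponent 2j − 2(10−j) = 4j − 20.
Set 4j − 20 = 0: j = 5.
C(10,5) = 252; 3^5 = 243; 1^5 = 1.
Coefficient = 252 · 243 · 1 = 61236.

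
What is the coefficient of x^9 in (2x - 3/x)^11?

General term: C(11,j)·(2x)^j·(-3/x)^(11-j), with x-exponent 1j − 1(11−j) = 2j − 11.
Set 2j − 11 = 9: j = 10.
C(11,10) = 11; 2^10 = 1024; (-3)^1 = -3.
Coefficient = 11 · 1024 · (-3) = -33792.

-33792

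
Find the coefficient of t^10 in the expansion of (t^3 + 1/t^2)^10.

General term: C(10,j)·(t^3)^j·(1/t^2)^(10-j), with t-exponent 3j − 2(10−j) = 5j − 20.
Set 5j − 20 = 10: j = 6.
C(10,6) = 210; 1^6 = 1; 1^4 = 1.
Coefficient = 210 · 1 · 1 = 210.

210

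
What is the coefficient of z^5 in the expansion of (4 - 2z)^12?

The general term is C(12,j)·(4)^j·(-2z)^(12-j); the z^5 term has j = 7.
C(12,7) = 792.
Coefficient = C(12,7) · 4^7 · (-2)^5 = 792 · 16384 · (-32) = -415236096.

-415236096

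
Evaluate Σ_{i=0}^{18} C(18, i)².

9075135300

Σ C(18,i)² is the coefficient of x^18 in (1+x)^18(1+x)^18 = (1+x)^36, i.e. C(36,18) = 9075135300.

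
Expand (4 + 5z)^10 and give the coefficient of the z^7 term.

600000000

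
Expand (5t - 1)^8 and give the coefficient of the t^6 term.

The general term is C(8,j)·(5t)^j·(-1)^(8-j); the t^6 term has j = 6.
C(8,6) = 28.
Coefficient = C(8,6) · 5^6 = 28 · 15625 = 437500.

437500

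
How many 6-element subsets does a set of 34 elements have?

1344904

C(34,6) = (34·33·32·31·30·29) / 6! = 968330880 / 720 = 1344904.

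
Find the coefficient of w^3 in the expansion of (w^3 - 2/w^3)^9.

2016

General term: C(9,j)·(w^3)^j·(-2/w^3)^(9-j), with w-exponent 3j − 3(9−j) = 6j − 27.
Set 6j − 27 = 3: j = 5.
C(9,5) = 126; 1^5 = 1; (-2)^4 = 16.
Coefficient = 126 · 1 · 16 = 2016.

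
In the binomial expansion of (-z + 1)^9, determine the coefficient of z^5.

-126

The general term is C(9,j)·(-z)^j·(1)^(9-j); the z^5 term has j = 5.
C(9,5) = 126.
Coefficient = C(9,5) · (-1)^5 = 126 · (-1) = -126.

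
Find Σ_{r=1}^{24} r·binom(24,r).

Differentiating (1+x)^24 and setting x=1: Σ r·C(24,r) = 24·2^23 = 201326592.

201326592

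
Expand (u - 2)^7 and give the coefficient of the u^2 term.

-672

The general term is C(7,j)·(u)^j·(-2)^(7-j); the u^2 term has j = 2.
C(7,2) = 21.
Coefficient = C(7,2) · (-2)^5 = 21 · (-32) = -672.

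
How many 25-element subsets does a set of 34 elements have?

C(34,25) = C(34,9) by symmetry.
C(34,9) = (34·33·32·31·30·29·28·27·26) / 9! = 19033511777280 / 362880 = 52451256.

52451256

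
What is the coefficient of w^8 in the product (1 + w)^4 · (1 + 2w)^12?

Coefficient of w^8 = Σ_{j} C(4,j)·1^j·C(12,8-j)·2^(8-j) for j from 0 to 4.
= 126720 + 405504 + 354816 + 101376 + 7920 = 996336.

996336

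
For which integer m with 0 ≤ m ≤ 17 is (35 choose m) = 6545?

3

C(35,m) increases on 0 ≤ m ≤ 17. C(35,2) = 595 and C(35,3) = 6545, so m = 3.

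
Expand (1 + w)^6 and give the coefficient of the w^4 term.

15

The general term is C(6,j)·(1)^j·(w)^(6-j); the w^4 term has j = 2.
C(6,2) = 15.
Coefficient = C(6,2) = 15.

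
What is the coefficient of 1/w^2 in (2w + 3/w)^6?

General term: C(6,j)·(2w)^j·(3/w)^(6-j), with w-exponent 1j − 1(6−j) = 2j − 6.
Set 2j − 6 = -2: j = 2.
C(6,2) = 15; 2^2 = 4; 3^4 = 81.
Coefficient = 15 · 4 · 81 = 4860.

4860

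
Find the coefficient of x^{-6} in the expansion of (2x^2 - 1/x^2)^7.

General term: C(7,j)·(2x^2)^j·(-1/x^2)^(7-j), with x-exponent 2j − 2(7−j) = 4j − 14.
Set 4j − 14 = -6: j = 2.
C(7,2) = 21; 2^2 = 4; (-1)^5 = -1.
Coefficient = 21 · 4 · (-1) = -84.

-84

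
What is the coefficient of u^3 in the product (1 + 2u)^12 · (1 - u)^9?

Coefficient of u^3 = Σ_{j} C(12,j)·2^j·C(9,3-j)·(-1)^(3-j) for j from 0 to 3.
= (-84) + 864 + (-2376) + 1760 = 164.

164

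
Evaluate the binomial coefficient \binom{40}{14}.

23206929840

C(40,14) = (40·39·38·37·36·35·34·33·32·31·30·29·28·27) / 14! = 2023140487449489408000 / 87178291200 = 23206929840.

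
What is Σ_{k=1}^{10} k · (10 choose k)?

Since k·C(10,k) = 10·C(9,k−1), the sum is 10·2^9 = 10·512 = 5120.

5120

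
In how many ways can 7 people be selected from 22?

170544

This is C(22,7) = 170544.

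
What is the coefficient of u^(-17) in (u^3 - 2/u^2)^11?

General term: C(11,j)·(u^3)^j·(-2/u^2)^(11-j), with u-exponent 3j − 2(11−j) = 5j − 22.
Set 5j − 22 = -17: j = 1.
C(11,1) = 11; 1^1 = 1; (-2)^10 = 1024.
Coefficient = 11 · 1 · 1024 = 11264.

11264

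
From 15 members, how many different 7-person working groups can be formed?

6435

This is C(15,7) = 6435.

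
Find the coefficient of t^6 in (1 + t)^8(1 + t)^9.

(1 + t)^8(1 + t)^9 = (1 + t)^17, so the coefficient of t^6 is C(17,6)·1^6 = 12376·1 = 12376.

12376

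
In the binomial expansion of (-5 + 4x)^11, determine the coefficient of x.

429687500

The general term is C(11,j)·(-5)^j·(4x)^(11-j); the x^1 term has j = 10.
C(11,10) = 11.
Coefficient = C(11,10) · (-5)^10 · 4^1 = 11 · 9765625 · 4 = 429687500.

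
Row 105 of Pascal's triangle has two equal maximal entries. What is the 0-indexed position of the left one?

For odd n = 105, C(105,m) peaks at m = (n−1)/2 and (n+1)/2; the lesser is 52.

52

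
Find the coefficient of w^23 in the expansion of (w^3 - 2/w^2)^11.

General term: C(11,j)·(w^3)^j·(-2/w^2)^(11-j), with w-exponent 3j − 2(11−j) = 5j − 22.
Set 5j − 22 = 23: j = 9.
C(11,9) = 55; 1^9 = 1; (-2)^2 = 4.
Coefficient = 55 · 1 · 4 = 220.

220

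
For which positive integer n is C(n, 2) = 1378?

n(n−1)/2 = 1378 ⇒ n(n−1) = 2756. Since 53·52 = 2756, n = 53.

53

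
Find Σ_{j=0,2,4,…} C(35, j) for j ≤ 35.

Half of (1+1)^35 + (1−1)^35 gives the even-index sum: 2^34 = 17179869184.

17179869184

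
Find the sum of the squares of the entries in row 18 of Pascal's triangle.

9075135300

Σ C(18,k)² is the coefficient of x^18 in (1+x)^18(1+x)^18 = (1+x)^36, i.e. C(36,18) = 9075135300.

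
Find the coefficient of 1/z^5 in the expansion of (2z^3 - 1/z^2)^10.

-960

General term: C(10,j)·(2z^3)^j·(-1/z^2)^(10-j), with z-exponent 3j − 2(10−j) = 5j − 20.
Set 5j − 20 = -5: j = 3.
C(10,3) = 120; 2^3 = 8; (-1)^7 = -1.
Coefficient = 120 · 8 · (-1) = -960.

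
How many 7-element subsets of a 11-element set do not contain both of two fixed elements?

204

All 7-subsets: C(11,7) = 330. Those containing both fixed elements: C(9,5) = 126.
330 − 126 = 204.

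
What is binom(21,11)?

352716

C(21,11) = C(21,10) by symmetry.
C(21,10) = (21·20·19·18·17·16·15·14·13·12) / 10! = 1279935820800 / 3628800 = 352716.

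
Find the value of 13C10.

286

C(13,10) = C(13,3) by symmetry.
C(13,3) = (13·12·11) / 3! = 1716 / 6 = 286.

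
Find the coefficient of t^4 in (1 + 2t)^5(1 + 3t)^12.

126215

Coefficient of t^4 = Σ_{j} C(5,j)·2^j·C(12,4-j)·3^(4-j) for j from 0 to 4.
= 40095 + 59400 + 23760 + 2880 + 80 = 126215.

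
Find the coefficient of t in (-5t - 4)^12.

The general term is C(12,j)·(-5t)^j·(-4)^(12-j); the t^1 term has j = 1.
C(12,1) = 12.
Coefficient = C(12,1) · (-5)^1 · (-4)^11 = 12 · (-5) · (-4194304) = 251658240.

251658240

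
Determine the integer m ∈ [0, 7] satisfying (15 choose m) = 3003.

C(15,m) increases on 0 ≤ m ≤ 7. C(15,4) = 1365 and C(15,5) = 3003, so m = 5.

5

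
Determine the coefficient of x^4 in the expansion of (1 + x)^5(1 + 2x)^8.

4645

Coefficient of x^4 = Σ_{j} C(5,j)·1^j·C(8,4-j)·2^(4-j) for j from 0 to 4.
= 1120 + 2240 + 1120 + 160 + 5 = 4645.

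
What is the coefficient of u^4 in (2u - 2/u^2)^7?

General term: C(7,j)·(2u)^j·(-2/u^2)^(7-j), with u-exponent 1j − 2(7−j) = 3j − 14.
Set 3j − 14 = 4: j = 6.
C(7,6) = 7; 2^6 = 64; (-2)^1 = -2.
Coefficient = 7 · 64 · (-2) = -896.

-896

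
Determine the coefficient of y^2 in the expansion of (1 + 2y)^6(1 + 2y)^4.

(1 + 2y)^6(1 + 2y)^4 = (1 + 2y)^10, so the coefficient of y^2 is C(10,2)·2^2 = 45·4 = 180.

180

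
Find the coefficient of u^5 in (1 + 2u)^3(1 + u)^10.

3312

Coefficient of u^5 = Σ_{j} C(3,j)·2^j·C(10,5-j)·1^(5-j) for j from 0 to 3.
= 252 + 1260 + 1440 + 360 = 3312.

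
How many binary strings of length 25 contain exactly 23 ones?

300

Choose the 23 positions: C(25,23) = 300.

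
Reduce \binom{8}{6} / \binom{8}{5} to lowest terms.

1/2

C(n,k+1)/C(n,k) = (n−k)/(k+1) = (8−5)/(5+1) = 3/6 = 1/2.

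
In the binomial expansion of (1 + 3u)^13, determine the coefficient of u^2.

702

The general term is C(13,j)·(1)^j·(3u)^(13-j); the u^2 term has j = 11.
C(13,11) = 78.
Coefficient = C(13,11) · 3^2 = 78 · 9 = 702.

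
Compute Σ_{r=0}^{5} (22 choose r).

35443

1 + 22 + 231 + 1540 + 7315 + 26334 = 35443.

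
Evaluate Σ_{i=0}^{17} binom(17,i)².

By Vandermonde's identity, Σ C(17,i)² = C(34,17) = 2333606220.

2333606220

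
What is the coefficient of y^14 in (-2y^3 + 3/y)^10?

General term: C(10,j)·(-2y^3)^j·(3/y)^(10-j), with y-exponent 3j − 1(10−j) = 4j − 10.
Set 4j − 10 = 14: j = 6.
C(10,6) = 210; (-2)^6 = 64; 3^4 = 81.
Coefficient = 210 · 64 · 81 = 1088640.

1088640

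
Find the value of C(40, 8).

76904685

C(40,8) = (40·39·38·37·36·35·34·33) / 8! = 3100796899200 / 40320 = 76904685.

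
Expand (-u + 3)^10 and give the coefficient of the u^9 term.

The general term is C(10,j)·(-u)^j·(3)^(10-j); the u^9 term has j = 9.
C(10,9) = 10.
Coefficient = C(10,9) · (-1)^9 · 3^1 = 10 · (-1) · 3 = -30.

-30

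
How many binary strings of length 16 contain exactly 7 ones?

11440

Choose the 7 positions: C(16,7) = 11440.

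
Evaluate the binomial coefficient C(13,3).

286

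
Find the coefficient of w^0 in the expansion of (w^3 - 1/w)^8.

28

General term: C(8,j)·(w^3)^j·(-1/w)^(8-j), with w-exponent 3j − 1(8−j) = 4j − 8.
Set 4j − 8 = 0: j = 2.
C(8,2) = 28; 1^2 = 1; (-1)^6 = 1.
Coefficient = 28 · 1 · 1 = 28.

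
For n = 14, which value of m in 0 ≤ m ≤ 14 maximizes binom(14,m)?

C(14,m) is maximized at m = 14/2 = 7.

7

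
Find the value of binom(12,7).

792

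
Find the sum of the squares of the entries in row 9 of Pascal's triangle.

By Vandermonde's identity, Σ C(9,i)² = C(18,9) = 48620.

48620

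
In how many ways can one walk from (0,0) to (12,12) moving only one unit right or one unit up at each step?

2704156

Each path is a sequence of 24 steps with 12 rights: C(24,12) = 2704156.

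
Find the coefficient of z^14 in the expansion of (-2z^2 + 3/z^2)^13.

7907328

General term: C(13,j)·(-2z^2)^j·(3/z^2)^(13-j), with z-exponent 2j − 2(13−j) = 4j − 26.
Set 4j − 26 = 14: j = 10.
C(13,10) = 286; (-2)^10 = 1024; 3^3 = 27.
Coefficient = 286 · 1024 · 27 = 7907328.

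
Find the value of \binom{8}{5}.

56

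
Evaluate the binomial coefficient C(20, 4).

C(20,4) = (20·19·18·17) / 4! = 116280 / 24 = 4845.

4845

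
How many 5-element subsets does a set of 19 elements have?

C(19,5) = (19·18·17·16·15) / 5! = 1395360 / 120 = 11628.

11628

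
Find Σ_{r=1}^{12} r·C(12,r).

24576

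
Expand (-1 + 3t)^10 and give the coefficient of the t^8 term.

The general term is C(10,j)·(-1)^j·(3t)^(10-j); the t^8 term has j = 2.
C(10,2) = 45.
Coefficient = C(10,2) · 3^8 = 45 · 6561 = 295245.

295245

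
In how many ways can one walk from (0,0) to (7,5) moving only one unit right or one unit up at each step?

Each path is a sequence of 12 steps with 7 rights: C(12,7) = 792.

792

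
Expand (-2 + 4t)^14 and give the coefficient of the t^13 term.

-1879048192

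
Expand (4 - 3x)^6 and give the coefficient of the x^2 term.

The general term is C(6,j)·(4)^j·(-3x)^(6-j); the x^2 term has j = 4.
C(6,4) = 15.
Coefficient = C(6,4) · 4^4 · (-3)^2 = 15 · 256 · 9 = 34560.

34560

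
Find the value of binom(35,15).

3247943160

C(35,15) = (35·34·33·32·31·30·29·28·27·26·25·24·23·22·21) / 15! = 4247252019052922880000 / 1307674368000 = 3247943160.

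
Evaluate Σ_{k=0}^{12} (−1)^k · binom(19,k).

18564

The partial alternating sum Σ_{k=0}^{12} (−1)^k C(19,k) = (−1)^12 C(18,12) = 18564.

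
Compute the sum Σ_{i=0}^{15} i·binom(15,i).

245760

Since i·C(15,i) = 15·C(14,i−1), the sum is 15·2^14 = 15·16384 = 245760.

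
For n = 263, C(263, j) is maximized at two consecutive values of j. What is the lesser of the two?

For odd n = 263, C(263,j) peaks at j = (n−1)/2 and (n+1)/2; the lesser is 131.

131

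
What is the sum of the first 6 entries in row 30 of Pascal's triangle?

174437

1 + 30 + 435 + 4060 + 27405 + 142506 = 174437.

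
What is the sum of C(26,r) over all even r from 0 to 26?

33554432

Even-r terms of row 26 sum to 2^25 = 33554432.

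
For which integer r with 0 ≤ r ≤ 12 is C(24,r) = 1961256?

C(24,r) increases on 0 ≤ r ≤ 12. C(24,9) = 1307504 and C(24,10) = 1961256, so r = 10.

10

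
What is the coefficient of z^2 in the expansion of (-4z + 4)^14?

24427626496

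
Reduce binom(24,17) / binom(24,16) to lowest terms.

8/17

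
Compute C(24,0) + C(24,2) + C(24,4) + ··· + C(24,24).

8388608

Half of (1+1)^24 + (1−1)^24 gives the even-index sum: 2^23 = 8388608.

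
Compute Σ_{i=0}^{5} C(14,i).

1 + 14 + 91 + 364 + 1001 + 2002 = 3473.

3473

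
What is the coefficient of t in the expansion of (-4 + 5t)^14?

The general term is C(14,j)·(-4)^j·(5t)^(14-j); the t^1 term has j = 13.
C(14,13) = 14.
Coefficient = C(14,13) · (-4)^13 · 5^1 = 14 · (-67108864) · 5 = -4697620480.

-4697620480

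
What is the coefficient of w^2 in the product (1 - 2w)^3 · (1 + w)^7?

Coefficient of w^2 = Σ_{j} C(3,j)·(-2)^j·C(7,2-j)·1^(2-j) for j from 0 to 2.
= 21 + (-42) + 12 = -9.

-9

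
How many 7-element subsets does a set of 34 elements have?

5379616

C(34,7) = (34·33·32·31·30·29·28) / 7! = 27113264640 / 5040 = 5379616.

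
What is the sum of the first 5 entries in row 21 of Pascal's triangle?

7547

1 + 21 + 210 + 1330 + 5985 = 7547.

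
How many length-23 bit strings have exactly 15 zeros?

490314

Choose the 15 positions: C(23,15) = 490314.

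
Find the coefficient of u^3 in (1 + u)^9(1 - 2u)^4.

Coefficient of u^3 = Σ_{j} C(9,j)·1^j·C(4,3-j)·(-2)^(3-j) for j from 0 to 3.
= (-32) + 216 + (-288) + 84 = -20.

-20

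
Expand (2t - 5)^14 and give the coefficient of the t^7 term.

-34320000000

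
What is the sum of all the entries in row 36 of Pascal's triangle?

Setting x = 1 in (1+x)^36 gives Σ C(36,r) = 2^36 = 68719476736.

68719476736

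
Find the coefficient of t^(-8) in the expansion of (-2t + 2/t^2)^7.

2688

General term: C(7,j)·(-2t)^j·(2/t^2)^(7-j), with t-exponent 1j − 2(7−j) = 3j − 14.
Set 3j − 14 = -8: j = 2.
C(7,2) = 21; (-2)^2 = 4; 2^5 = 32.
Coefficient = 21 · 4 · 32 = 2688.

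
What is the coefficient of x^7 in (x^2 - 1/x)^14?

-3432

General term: C(14,j)·(x^2)^j·(-1/x)^(14-j), with x-exponent 2j − 1(14−j) = 3j − 14.
Set 3j − 14 = 7: j = 7.
C(14,7) = 3432; 1^7 = 1; (-1)^7 = -1.
Coefficient = 3432 · 1 · (-1) = -3432.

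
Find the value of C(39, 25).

C(39,25) = C(39,14) by symmetry.
C(39,14) = (39·38·37·36·35·34·33·32·31·30·29·28·27·26) / 14! = 1315041316842168115200 / 87178291200 = 15084504396.

15084504396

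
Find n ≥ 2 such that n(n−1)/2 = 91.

n(n−1)/2 = 91 ⇒ n(n−1) = 182. Since 14·13 = 182, n = 14.

14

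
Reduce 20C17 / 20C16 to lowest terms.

4/17

C(n,k+1)/C(n,k) = (n−k)/(k+1) = (20−16)/(16+1) = 4/17.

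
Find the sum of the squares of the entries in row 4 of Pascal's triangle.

70

Σ C(4,j)² is the coefficient of x^4 in (1+x)^4(1+x)^4 = (1+x)^8, i.e. C(8,4) = 70.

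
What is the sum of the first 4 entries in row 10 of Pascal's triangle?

1 + 10 + 45 + 120 = 176.

176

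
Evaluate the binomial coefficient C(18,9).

48620

C(18,9) = (18·17·16·15·14·13·12·11·10) / 9! = 17643225600 / 362880 = 48620.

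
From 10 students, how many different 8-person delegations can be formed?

45

This is C(10,8) = 45.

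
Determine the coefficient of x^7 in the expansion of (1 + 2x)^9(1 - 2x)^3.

4608

Coefficient of x^7 = Σ_{j} C(9,j)·2^j·C(3,7-j)·(-2)^(7-j) for j from 4 to 7.
= (-16128) + 48384 + (-32256) + 4608 = 4608.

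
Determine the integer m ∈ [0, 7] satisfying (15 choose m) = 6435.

7

C(15,m) increases on 0 ≤ m ≤ 7. C(15,6) = 5005 and C(15,7) = 6435, so m = 7.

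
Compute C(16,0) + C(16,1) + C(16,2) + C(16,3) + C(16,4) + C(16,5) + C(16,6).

1 + 16 + 120 + 560 + 1820 + 4368 + 8008 = 14893.

14893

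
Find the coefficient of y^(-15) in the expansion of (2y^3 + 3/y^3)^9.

314928

General term: C(9,j)·(2y^3)^j·(3/y^3)^(9-j), with y-exponent 3j − 3(9−j) = 6j − 27.
Set 6j − 27 = -15: j = 2.
C(9,2) = 36; 2^2 = 4; 3^7 = 2187.
Coefficient = 36 · 4 · 2187 = 314928.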